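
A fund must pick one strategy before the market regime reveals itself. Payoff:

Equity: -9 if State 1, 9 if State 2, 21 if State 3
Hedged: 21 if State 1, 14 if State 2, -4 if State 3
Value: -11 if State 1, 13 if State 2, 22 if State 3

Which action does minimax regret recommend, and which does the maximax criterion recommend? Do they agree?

Column bests: State 1=21, State 2=14, State 3=22.
Equity regrets: 30, 5, 1 → max 30
Hedged regrets: 0, 0, 26 → max 26
Value regrets: 32, 1, 0 → max 32
Smallest max regret = 26 → Hedged.
Row maxima: Equity=21, Hedged=21, Value=22
Best best-case = 22 → Value.

minimax regret → Hedged; maximax → Value (disagree)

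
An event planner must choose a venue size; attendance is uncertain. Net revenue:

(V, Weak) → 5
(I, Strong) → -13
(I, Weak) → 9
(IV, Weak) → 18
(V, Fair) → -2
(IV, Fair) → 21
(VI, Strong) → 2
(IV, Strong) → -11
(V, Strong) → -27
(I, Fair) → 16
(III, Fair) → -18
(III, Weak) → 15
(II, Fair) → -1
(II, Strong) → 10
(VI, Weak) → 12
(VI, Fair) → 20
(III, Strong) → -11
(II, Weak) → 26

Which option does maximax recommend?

II

Row maxima: I=16, II=26, III=15, IV=21, V=5, VI=20
Best best-case = 26 → II.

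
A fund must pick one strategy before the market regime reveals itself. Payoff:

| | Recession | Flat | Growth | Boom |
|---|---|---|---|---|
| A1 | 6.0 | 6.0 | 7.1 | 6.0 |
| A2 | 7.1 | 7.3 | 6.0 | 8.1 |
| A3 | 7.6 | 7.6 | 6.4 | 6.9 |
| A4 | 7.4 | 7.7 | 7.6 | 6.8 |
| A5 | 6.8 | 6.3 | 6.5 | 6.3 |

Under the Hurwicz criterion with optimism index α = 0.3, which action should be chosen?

A4

A1: 0.3·7.1 + 0.7·6.0 = 6.33
A2: 0.3·8.1 + 0.7·6.0 = 6.63
A3: 0.3·7.6 + 0.7·6.4 = 6.76
A4: 0.3·7.7 + 0.7·6.8 = 7.07
A5: 0.3·6.8 + 0.7·6.3 = 6.45
Highest Hurwicz score = 7.07 → A4.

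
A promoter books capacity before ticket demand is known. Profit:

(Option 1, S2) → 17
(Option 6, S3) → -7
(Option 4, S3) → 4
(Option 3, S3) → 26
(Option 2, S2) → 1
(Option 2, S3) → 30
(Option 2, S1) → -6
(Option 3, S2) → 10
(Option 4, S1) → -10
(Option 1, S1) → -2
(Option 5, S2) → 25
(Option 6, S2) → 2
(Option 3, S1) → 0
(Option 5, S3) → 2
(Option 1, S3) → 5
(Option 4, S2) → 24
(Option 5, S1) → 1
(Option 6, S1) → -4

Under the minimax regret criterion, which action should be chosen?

Column bests: S1=1, S2=25, S3=30.
Option 1 regrets: 3, 8, 25 → max 25
Option 2 regrets: 7, 24, 0 → max 24
Option 3 regrets: 1, 15, 4 → max 15
Option 4 regrets: 11, 1, 26 → max 26
Option 5 regrets: 0, 0, 28 → max 28
Option 6 regrets: 5, 23, 37 → max 37
Smallest max regret = 15 → Option 3.

Option 3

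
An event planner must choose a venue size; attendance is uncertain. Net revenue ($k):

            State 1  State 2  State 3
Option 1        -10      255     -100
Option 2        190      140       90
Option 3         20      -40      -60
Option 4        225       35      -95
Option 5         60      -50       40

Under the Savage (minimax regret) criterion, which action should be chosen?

Column bests: State 1=225, State 2=255, State 3=90.
Option 1 regrets: 235, 0, 190 → max 235
Option 2 regrets: 35, 115, 0 → max 115
Option 3 regrets: 205, 295, 150 → max 295
Option 4 regrets: 0, 220, 185 → max 220
Option 5 regrets: 165, 305, 50 → max 305
Smallest max regret = 115 → Option 2.

Option 2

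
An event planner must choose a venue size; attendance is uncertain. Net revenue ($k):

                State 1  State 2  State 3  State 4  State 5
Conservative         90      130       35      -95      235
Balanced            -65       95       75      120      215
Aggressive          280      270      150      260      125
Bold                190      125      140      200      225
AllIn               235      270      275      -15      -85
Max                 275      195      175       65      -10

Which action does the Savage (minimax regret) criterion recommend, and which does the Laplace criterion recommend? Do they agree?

Column bests: State 1=280, State 2=270, State 3=275, State 4=260, State 5=235.
Conservative regrets: 190, 140, 240, 355, 0 → max 355
Balanced regrets: 345, 175, 200, 140, 20 → max 345
Aggressive regrets: 0, 0, 125, 0, 110 → max 125
Bold regrets: 90, 145, 135, 60, 10 → max 145
AllIn regrets: 45, 0, 0, 275, 320 → max 320
Max regrets: 5, 75, 100, 195, 245 → max 245
Smallest max regret = 125 → Aggressive.
Row averages: Conservative=79, Balanced=88, Aggressive=217, Bold=176, AllIn=136, Max=140
Highest average = 217 → Aggressive.

minimax regret → Aggressive; laplace → Aggressive (agree)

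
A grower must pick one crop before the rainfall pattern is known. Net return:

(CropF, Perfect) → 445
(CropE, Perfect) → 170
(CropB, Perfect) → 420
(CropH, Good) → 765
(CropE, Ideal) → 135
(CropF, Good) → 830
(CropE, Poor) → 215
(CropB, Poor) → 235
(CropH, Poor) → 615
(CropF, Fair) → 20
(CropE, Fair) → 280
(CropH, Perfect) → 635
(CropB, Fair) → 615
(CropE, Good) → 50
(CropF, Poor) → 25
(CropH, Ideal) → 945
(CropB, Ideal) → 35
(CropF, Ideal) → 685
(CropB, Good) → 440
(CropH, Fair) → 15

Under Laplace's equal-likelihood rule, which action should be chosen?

CropH

Row averages: CropH=595, CropE=170, CropF=401, CropB=349
Highest average = 595 → CropH.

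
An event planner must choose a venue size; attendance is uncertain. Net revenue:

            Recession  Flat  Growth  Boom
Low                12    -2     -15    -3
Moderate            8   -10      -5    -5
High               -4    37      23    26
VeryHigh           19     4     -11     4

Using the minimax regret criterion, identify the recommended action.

Column bests: Recession=19, Flat=37, Growth=23, Boom=26.
Low regrets: 7, 39, 38, 29 → max 39
Moderate regrets: 11, 47, 28, 31 → max 47
High regrets: 23, 0, 0, 0 → max 23
VeryHigh regrets: 0, 33, 34, 22 → max 34
Smallest max regret = 23 → High.

High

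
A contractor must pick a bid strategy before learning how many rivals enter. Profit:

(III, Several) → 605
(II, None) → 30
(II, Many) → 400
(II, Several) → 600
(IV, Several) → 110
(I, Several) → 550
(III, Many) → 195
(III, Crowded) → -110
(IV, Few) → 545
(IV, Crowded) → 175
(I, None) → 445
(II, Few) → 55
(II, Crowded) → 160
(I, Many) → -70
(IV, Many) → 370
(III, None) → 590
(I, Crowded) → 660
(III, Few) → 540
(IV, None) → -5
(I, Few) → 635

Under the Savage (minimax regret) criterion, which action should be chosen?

I

Column bests: None=590, Few=635, Several=605, Many=400, Crowded=660.
I regrets: 145, 0, 55, 470, 0 → max 470
II regrets: 560, 580, 5, 0, 500 → max 580
III regrets: 0, 95, 0, 205, 770 → max 770
IV regrets: 595, 90, 495, 30, 485 → max 595
Smallest max regret = 470 → I.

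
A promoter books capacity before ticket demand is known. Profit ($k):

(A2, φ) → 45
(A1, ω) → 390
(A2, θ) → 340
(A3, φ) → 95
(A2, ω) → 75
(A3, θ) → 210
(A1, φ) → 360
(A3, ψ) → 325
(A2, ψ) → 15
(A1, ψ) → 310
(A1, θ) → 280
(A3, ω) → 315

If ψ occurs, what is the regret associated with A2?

Best payoff under ψ is 325.
Regret = 325 − 15 = 310.

310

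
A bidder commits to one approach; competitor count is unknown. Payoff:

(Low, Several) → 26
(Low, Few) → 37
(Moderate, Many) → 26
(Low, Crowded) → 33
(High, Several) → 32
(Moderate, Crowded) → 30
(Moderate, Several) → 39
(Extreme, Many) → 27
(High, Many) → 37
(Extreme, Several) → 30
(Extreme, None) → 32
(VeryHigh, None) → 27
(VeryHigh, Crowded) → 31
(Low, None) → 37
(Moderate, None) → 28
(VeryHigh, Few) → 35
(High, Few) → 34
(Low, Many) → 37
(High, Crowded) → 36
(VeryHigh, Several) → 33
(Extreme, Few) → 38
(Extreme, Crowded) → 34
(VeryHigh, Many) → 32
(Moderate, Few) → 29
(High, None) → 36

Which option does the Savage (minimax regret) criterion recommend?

Column bests: None=37, Few=38, Several=39, Many=37, Crowded=36.
Low regrets: 0, 1, 13, 0, 3 → max 13
Moderate regrets: 9, 9, 0, 11, 6 → max 11
High regrets: 1, 4, 7, 0, 0 → max 7
VeryHigh regrets: 10, 3, 6, 5, 5 → max 10
Extreme regrets: 5, 0, 9, 10, 2 → max 10
Smallest max regret = 7 → High.

High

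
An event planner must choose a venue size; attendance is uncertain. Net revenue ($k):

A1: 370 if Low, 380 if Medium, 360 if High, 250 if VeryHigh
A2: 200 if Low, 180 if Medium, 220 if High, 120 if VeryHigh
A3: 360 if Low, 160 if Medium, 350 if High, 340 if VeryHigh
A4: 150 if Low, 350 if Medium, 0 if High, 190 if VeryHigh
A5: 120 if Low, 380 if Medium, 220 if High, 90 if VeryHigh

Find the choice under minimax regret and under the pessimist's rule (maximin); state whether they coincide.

minimax regret → A1; maximin → A1 (agree)

Column bests: Low=370, Medium=380, High=360, VeryHigh=340.
A1 regrets: 0, 0, 0, 90 → max 90
A2 regrets: 170, 200, 140, 220 → max 220
A3 regrets: 10, 220, 10, 0 → max 220
A4 regrets: 220, 30, 360, 150 → max 360
A5 regrets: 250, 0, 140, 250 → max 250
Smallest max regret = 90 → A1.
Row minima: A1=250, A2=120, A3=160, A4=0, A5=90
Best worst-case = 250 → A1.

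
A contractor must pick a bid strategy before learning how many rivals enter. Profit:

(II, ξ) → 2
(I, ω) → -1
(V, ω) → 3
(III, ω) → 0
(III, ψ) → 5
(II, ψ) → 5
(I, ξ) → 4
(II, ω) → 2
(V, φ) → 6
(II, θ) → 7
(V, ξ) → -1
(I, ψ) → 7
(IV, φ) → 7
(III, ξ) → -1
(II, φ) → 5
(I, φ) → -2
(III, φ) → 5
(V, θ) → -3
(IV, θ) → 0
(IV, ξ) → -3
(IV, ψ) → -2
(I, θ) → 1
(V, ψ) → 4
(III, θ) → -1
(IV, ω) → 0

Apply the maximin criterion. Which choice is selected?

Row minima: I=-2, II=2, III=-1, IV=-3, V=-3
Best worst-case = 2 → II.

II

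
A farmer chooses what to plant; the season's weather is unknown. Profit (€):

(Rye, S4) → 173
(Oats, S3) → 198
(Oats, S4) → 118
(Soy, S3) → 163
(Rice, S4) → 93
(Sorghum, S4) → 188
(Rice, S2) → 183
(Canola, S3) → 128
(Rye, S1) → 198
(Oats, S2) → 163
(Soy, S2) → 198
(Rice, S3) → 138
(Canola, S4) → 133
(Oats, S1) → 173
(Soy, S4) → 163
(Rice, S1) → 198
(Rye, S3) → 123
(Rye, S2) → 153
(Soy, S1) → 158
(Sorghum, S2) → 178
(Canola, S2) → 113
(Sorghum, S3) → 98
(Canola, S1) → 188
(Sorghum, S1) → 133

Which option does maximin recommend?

Soy

Row minima: Rye=123, Soy=158, Oats=118, Canola=113, Rice=93, Sorghum=98
Best worst-case = 158 → Soy.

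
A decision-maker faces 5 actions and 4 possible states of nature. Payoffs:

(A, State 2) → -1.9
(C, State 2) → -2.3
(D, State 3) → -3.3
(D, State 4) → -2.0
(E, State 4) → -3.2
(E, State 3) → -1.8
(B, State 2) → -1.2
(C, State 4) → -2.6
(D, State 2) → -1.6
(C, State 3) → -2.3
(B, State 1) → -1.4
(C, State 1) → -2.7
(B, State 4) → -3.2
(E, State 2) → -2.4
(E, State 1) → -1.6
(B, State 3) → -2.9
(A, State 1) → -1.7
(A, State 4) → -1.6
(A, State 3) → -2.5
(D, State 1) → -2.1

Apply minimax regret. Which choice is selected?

Column bests: State 1=-1.4, State 2=-1.2, State 3=-1.8, State 4=-1.6.
A regrets: 0.3, 0.7, 0.7, 0.0 → max 0.7
B regrets: 0.0, 0.0, 1.1, 1.6 → max 1.6
C regrets: 1.3, 1.1, 0.5, 1.0 → max 1.3
D regrets: 0.7, 0.4, 1.5, 0.4 → max 1.5
E regrets: 0.2, 1.2, 0.0, 1.6 → max 1.6
Smallest max regret = 0.7 → A.

A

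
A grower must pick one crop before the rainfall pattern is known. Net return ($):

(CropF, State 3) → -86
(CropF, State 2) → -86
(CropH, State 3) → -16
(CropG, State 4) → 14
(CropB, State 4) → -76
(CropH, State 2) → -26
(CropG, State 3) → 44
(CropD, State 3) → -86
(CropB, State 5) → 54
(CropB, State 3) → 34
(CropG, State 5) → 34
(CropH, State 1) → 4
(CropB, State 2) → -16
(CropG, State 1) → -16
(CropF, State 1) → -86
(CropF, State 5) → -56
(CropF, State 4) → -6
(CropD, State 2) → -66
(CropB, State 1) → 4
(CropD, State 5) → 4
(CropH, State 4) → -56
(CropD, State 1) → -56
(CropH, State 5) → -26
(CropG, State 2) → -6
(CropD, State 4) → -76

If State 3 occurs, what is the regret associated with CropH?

60

Best payoff under State 3 is 44.
Regret = 44 − (-16) = 60.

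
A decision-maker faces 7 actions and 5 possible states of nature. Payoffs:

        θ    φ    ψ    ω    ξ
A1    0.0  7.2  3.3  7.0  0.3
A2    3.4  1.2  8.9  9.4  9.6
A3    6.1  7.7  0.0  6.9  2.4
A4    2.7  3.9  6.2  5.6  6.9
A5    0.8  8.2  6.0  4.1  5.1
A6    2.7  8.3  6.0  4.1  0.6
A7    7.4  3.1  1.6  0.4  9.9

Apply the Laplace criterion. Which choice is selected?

A2

Row averages: A1=3.56, A2=6.5, A3=4.62, A4=5.06, A5=4.84, A6=4.34, A7=4.48
Highest average = 6.5 → A2.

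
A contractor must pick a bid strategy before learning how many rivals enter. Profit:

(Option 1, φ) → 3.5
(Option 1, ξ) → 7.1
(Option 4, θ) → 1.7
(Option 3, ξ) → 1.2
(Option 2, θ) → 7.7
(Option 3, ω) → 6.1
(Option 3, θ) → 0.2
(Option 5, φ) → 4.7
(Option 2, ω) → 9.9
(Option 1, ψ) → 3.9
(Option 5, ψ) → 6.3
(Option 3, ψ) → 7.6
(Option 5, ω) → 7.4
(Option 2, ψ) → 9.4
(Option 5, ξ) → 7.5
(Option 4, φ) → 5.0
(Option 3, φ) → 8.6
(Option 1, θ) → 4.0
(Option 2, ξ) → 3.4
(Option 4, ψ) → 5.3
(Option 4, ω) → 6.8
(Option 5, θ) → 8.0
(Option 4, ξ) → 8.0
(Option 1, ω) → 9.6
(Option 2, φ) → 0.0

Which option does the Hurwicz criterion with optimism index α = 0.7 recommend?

Option 1: 0.7·9.6 + 0.3·3.5 = 7.77
Option 2: 0.7·9.9 + 0.3·0.0 = 6.93
Option 3: 0.7·8.6 + 0.3·0.2 = 6.08
Option 4: 0.7·8.0 + 0.3·1.7 = 6.11
Option 5: 0.7·8.0 + 0.3·4.7 = 7.01
Highest Hurwicz score = 7.77 → Option 1.

Option 1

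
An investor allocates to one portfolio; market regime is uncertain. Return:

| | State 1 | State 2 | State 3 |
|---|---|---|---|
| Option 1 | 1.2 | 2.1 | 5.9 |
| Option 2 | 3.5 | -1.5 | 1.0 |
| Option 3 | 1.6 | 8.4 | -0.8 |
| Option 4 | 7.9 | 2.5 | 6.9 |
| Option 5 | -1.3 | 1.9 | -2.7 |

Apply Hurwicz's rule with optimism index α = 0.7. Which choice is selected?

Option 1: 0.7·5.9 + 0.3·1.2 = 4.49
Option 2: 0.7·3.5 + 0.3·(-1.5) = 2
Option 3: 0.7·8.4 + 0.3·(-0.8) = 5.64
Option 4: 0.7·7.9 + 0.3·2.5 = 6.28
Option 5: 0.7·1.9 + 0.3·(-2.7) = 0.52
Highest Hurwicz score = 6.28 → Option 4.

Option 4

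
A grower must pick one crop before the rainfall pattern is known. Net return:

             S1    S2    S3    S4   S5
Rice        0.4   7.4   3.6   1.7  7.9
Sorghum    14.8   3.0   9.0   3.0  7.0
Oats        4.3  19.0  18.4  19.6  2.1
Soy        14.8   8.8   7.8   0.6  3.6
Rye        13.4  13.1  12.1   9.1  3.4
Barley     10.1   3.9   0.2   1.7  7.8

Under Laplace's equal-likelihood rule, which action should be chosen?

Row averages: Rice=4.2, Sorghum=7.36, Oats=12.68, Soy=7.12, Rye=10.22, Barley=4.74
Highest average = 12.68 → Oats.

Oats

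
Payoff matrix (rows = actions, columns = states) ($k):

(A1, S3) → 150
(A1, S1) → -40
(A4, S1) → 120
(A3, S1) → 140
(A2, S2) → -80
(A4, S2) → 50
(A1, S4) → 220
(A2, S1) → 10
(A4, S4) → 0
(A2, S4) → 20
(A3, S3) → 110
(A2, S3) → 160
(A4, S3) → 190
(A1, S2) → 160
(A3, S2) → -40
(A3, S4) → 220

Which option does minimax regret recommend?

Column bests: S1=140, S2=160, S3=190, S4=220.
A1 regrets: 180, 0, 40, 0 → max 180
A2 regrets: 130, 240, 30, 200 → max 240
A3 regrets: 0, 200, 80, 0 → max 200
A4 regrets: 20, 110, 0, 220 → max 220
Smallest max regret = 180 → A1.

A1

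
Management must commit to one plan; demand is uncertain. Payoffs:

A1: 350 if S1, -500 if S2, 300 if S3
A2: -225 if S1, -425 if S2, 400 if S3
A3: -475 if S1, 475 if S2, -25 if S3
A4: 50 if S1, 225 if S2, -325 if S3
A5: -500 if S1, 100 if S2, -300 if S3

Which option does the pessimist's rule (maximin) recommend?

A4

Row minima: A1=-500, A2=-425, A3=-475, A4=-325, A5=-500
Best worst-case = -325 → A4.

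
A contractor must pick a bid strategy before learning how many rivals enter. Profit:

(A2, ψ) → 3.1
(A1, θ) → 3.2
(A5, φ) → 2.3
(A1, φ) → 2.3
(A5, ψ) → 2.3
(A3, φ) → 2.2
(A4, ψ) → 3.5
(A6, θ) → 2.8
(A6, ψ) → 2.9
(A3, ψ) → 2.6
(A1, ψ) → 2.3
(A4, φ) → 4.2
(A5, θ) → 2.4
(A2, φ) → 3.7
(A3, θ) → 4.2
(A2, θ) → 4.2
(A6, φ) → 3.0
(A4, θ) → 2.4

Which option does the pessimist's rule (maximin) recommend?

Row minima: A1=2.3, A2=3.1, A3=2.2, A4=2.4, A5=2.3, A6=2.8
Best worst-case = 3.1 → A2.

A2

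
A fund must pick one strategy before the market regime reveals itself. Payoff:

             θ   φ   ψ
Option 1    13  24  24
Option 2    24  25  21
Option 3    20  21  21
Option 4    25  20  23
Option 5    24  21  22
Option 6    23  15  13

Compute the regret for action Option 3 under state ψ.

Best payoff under ψ is 24.
Regret = 24 − 21 = 3.

3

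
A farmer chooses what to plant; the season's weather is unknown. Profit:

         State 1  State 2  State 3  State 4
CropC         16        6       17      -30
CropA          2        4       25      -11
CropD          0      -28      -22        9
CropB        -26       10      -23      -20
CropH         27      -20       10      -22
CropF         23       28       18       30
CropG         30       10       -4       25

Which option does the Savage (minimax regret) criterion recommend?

Column bests: State 1=30, State 2=28, State 3=25, State 4=30.
CropC regrets: 14, 22, 8, 60 → max 60
CropA regrets: 28, 24, 0, 41 → max 41
CropD regrets: 30, 56, 47, 21 → max 56
CropB regrets: 56, 18, 48, 50 → max 56
CropH regrets: 3, 48, 15, 52 → max 52
CropF regrets: 7, 0, 7, 0 → max 7
CropG regrets: 0, 18, 29, 5 → max 29
Smallest max regret = 7 → CropF.

CropF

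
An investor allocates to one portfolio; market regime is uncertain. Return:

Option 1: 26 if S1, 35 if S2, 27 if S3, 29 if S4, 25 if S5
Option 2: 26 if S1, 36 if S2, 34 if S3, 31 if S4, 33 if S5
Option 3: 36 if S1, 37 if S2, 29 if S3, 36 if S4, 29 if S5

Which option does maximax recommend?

Row maxima: Option 1=35, Option 2=36, Option 3=37
Best best-case = 37 → Option 3.

Option 3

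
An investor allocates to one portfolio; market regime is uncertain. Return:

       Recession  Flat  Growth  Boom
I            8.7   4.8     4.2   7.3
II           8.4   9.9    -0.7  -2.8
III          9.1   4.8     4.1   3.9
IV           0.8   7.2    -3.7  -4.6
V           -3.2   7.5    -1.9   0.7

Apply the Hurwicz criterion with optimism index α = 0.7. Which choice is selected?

I: 0.7·8.7 + 0.3·4.2 = 7.35
II: 0.7·9.9 + 0.3·(-2.8) = 6.09
III: 0.7·9.1 + 0.3·3.9 = 7.54
IV: 0.7·7.2 + 0.3·(-4.6) = 3.66
V: 0.7·7.5 + 0.3·(-3.2) = 4.29
Highest Hurwicz score = 7.54 → III.

III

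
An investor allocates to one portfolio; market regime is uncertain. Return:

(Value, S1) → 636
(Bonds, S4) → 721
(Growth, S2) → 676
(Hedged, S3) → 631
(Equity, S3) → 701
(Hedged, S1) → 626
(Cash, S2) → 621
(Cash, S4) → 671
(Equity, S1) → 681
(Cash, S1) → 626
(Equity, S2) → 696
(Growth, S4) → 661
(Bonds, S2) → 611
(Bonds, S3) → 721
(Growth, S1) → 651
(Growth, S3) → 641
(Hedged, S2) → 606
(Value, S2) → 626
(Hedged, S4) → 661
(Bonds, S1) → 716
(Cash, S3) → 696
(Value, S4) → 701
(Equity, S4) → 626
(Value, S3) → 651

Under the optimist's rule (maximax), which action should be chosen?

Bonds

Row maxima: Cash=696, Equity=701, Hedged=661, Value=701, Growth=676, Bonds=721
Best best-case = 721 → Bonds.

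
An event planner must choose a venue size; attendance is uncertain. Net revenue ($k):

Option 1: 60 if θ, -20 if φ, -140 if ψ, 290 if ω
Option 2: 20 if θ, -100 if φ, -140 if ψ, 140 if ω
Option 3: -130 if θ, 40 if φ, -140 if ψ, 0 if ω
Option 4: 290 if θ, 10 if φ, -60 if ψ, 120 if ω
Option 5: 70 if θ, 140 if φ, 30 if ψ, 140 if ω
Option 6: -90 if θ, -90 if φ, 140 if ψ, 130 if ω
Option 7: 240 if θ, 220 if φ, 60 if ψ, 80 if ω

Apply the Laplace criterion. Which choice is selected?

Option 7

Row averages: Option 1=47.5, Option 2=-20, Option 3=-57.5, Option 4=90, Option 5=95, Option 6=22.5, Option 7=150
Highest average = 150 → Option 7.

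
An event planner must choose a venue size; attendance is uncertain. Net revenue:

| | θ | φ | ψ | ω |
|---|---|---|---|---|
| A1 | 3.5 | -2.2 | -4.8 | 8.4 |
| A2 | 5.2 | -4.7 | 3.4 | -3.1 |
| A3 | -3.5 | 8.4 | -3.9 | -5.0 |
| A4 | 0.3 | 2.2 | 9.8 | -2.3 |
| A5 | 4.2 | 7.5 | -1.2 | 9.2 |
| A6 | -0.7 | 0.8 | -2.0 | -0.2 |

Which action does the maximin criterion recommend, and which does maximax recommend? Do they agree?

Row minima: A1=-4.8, A2=-4.7, A3=-5.0, A4=-2.3, A5=-1.2, A6=-2.0
Best worst-case = -1.2 → A5.
Row maxima: A1=8.4, A2=5.2, A3=8.4, A4=9.8, A5=9.2, A6=0.8
Best best-case = 9.8 → A4.

maximin → A5; maximax → A4 (disagree)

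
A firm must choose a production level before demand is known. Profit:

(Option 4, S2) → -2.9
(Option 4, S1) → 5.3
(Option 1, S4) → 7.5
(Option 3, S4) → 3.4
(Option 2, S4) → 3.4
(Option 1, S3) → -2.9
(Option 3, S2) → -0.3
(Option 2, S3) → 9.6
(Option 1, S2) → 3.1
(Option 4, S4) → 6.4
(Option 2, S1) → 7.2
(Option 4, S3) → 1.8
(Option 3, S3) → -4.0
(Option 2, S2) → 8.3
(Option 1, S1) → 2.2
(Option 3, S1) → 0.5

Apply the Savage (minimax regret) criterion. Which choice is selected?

Column bests: S1=7.2, S2=8.3, S3=9.6, S4=7.5.
Option 1 regrets: 5.0, 5.2, 12.5, 0.0 → max 12.5
Option 2 regrets: 0.0, 0.0, 0.0, 4.1 → max 4.1
Option 3 regrets: 6.7, 8.6, 13.6, 4.1 → max 13.6
Option 4 regrets: 1.9, 11.2, 7.8, 1.1 → max 11.2
Smallest max regret = 4.1 → Option 2.

Option 2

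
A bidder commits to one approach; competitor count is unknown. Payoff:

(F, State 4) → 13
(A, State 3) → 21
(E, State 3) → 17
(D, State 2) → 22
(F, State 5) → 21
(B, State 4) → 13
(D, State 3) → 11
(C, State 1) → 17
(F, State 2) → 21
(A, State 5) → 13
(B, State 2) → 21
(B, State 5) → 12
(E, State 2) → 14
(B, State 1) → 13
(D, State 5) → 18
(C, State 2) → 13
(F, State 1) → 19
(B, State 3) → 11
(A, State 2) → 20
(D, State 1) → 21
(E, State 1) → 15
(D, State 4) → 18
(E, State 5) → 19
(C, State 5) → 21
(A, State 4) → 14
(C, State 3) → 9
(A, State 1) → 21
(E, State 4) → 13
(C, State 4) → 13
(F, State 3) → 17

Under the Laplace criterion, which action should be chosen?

F

Row averages: A=17.8, B=14, C=14.6, D=18, E=15.6, F=18.2
Highest average = 18.2 → F.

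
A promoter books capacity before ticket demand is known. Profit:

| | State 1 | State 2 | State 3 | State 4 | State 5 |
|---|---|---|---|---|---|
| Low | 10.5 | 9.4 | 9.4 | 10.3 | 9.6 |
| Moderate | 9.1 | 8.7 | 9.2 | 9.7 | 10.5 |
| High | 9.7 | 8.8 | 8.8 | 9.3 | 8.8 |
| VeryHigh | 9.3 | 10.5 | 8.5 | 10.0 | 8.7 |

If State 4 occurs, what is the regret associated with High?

1.0

Best payoff under State 4 is 10.3.
Regret = 10.3 − 9.3 = 1.0.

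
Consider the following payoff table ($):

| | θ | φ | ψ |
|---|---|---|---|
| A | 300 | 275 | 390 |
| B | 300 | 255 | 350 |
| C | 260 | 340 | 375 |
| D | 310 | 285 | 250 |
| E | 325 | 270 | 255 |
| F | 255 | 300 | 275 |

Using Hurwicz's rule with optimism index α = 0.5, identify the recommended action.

A

A: 0.5·390 + 0.5·275 = 332.5
B: 0.5·350 + 0.5·255 = 302.5
C: 0.5·375 + 0.5·260 = 317.5
D: 0.5·310 + 0.5·250 = 280
E: 0.5·325 + 0.5·255 = 290
F: 0.5·300 + 0.5·255 = 277.5
Highest Hurwicz score = 332.5 → A.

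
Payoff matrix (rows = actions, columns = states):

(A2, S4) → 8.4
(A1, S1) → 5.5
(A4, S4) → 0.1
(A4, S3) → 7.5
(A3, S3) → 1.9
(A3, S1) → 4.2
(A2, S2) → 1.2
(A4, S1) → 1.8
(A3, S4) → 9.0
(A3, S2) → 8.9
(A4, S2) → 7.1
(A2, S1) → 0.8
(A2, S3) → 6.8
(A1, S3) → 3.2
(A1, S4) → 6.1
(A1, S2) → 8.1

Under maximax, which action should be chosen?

Row maxima: A1=8.1, A2=8.4, A3=9.0, A4=7.5
Best best-case = 9.0 → A3.

A3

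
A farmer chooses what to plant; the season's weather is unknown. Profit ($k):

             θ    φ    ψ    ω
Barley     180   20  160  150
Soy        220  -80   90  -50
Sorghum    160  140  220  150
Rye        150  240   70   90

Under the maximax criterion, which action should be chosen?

Rye

Row maxima: Barley=180, Soy=220, Sorghum=220, Rye=240
Best best-case = 240 → Rye.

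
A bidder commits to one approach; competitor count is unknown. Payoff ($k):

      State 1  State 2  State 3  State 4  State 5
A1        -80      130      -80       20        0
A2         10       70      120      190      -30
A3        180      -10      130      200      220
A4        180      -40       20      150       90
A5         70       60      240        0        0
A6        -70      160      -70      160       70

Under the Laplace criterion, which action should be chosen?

Row averages: A1=-2, A2=72, A3=144, A4=80, A5=74, A6=50
Highest average = 144 → A3.

A3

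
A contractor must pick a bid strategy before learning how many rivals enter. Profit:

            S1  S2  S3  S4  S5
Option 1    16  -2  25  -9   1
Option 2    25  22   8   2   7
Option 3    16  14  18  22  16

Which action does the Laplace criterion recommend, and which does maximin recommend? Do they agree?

Row averages: Option 1=6.2, Option 2=12.8, Option 3=17.2
Highest average = 17.2 → Option 3.
Row minima: Option 1=-9, Option 2=2, Option 3=14
Best worst-case = 14 → Option 3.

laplace → Option 3; maximin → Option 3 (agree)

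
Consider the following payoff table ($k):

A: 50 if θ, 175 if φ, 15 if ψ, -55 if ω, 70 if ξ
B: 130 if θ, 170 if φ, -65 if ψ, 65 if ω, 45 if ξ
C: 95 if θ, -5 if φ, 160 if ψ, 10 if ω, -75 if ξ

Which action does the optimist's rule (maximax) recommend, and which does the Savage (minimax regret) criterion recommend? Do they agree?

Row maxima: A=175, B=170, C=160
Best best-case = 175 → A.
Column bests: θ=130, φ=175, ψ=160, ω=65, ξ=70.
A regrets: 80, 0, 145, 120, 0 → max 145
B regrets: 0, 5, 225, 0, 25 → max 225
C regrets: 35, 180, 0, 55, 145 → max 180
Smallest max regret = 145 → A.

maximax → A; minimax regret → A (agree)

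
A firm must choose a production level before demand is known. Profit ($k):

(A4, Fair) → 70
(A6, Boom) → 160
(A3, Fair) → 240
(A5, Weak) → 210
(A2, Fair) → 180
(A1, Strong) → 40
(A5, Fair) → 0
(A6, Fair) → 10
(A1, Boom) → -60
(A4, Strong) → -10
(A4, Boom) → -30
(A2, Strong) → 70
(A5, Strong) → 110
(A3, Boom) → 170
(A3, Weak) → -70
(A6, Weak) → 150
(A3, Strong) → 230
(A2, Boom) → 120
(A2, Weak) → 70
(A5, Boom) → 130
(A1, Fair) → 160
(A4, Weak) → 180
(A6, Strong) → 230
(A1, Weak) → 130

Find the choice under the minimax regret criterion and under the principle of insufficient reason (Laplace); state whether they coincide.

Column bests: Weak=210, Fair=240, Strong=230, Boom=170.
A1 regrets: 80, 80, 190, 230 → max 230
A2 regrets: 140, 60, 160, 50 → max 160
A3 regrets: 280, 0, 0, 0 → max 280
A4 regrets: 30, 170, 240, 200 → max 240
A5 regrets: 0, 240, 120, 40 → max 240
A6 regrets: 60, 230, 0, 10 → max 230
Smallest max regret = 160 → A2.
Row averages: A1=67.5, A2=110, A3=142.5, A4=52.5, A5=112.5, A6=137.5
Highest average = 142.5 → A3.

minimax regret → A2; laplace → A3 (disagree)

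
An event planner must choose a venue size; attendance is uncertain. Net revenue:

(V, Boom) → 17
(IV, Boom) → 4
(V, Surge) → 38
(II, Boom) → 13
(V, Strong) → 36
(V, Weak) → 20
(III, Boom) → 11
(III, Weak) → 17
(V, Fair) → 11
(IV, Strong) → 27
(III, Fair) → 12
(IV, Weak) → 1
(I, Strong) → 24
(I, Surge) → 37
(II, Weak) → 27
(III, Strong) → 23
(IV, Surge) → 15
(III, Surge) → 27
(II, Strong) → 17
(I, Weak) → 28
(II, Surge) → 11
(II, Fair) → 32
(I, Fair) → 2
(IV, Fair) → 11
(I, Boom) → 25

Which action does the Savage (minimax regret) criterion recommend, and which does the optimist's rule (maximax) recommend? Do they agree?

minimax regret → III; maximax → V (disagree)

Column bests: Weak=28, Fair=32, Strong=36, Boom=25, Surge=38.
I regrets: 0, 30, 12, 0, 1 → max 30
II regrets: 1, 0, 19, 12, 27 → max 27
III regrets: 11, 20, 13, 14, 11 → max 20
IV regrets: 27, 21, 9, 21, 23 → max 27
V regrets: 8, 21, 0, 8, 0 → max 21
Smallest max regret = 20 → III.
Row maxima: I=37, II=32, III=27, IV=27, V=38
Best best-case = 38 → V.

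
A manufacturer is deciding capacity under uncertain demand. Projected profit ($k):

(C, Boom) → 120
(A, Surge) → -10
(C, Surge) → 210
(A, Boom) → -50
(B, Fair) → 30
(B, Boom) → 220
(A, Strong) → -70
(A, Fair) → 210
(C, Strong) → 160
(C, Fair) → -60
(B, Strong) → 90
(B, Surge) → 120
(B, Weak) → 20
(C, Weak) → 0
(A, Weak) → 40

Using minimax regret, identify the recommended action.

Column bests: Weak=40, Fair=210, Strong=160, Boom=220, Surge=210.
A regrets: 0, 0, 230, 270, 220 → max 270
B regrets: 20, 180, 70, 0, 90 → max 180
C regrets: 40, 270, 0, 100, 0 → max 270
Smallest max regret = 180 → B.

B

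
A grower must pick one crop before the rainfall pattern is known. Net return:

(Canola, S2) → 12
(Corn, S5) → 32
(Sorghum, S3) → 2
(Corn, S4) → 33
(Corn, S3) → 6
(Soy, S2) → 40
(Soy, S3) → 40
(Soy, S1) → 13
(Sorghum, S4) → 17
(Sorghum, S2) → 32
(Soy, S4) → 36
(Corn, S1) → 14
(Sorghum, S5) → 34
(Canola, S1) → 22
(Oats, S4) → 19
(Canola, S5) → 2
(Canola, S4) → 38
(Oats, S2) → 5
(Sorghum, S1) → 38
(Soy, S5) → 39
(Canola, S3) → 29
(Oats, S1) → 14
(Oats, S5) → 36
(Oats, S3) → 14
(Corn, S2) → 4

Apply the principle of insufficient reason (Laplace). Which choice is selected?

Row averages: Corn=17.8, Oats=17.6, Sorghum=24.6, Soy=33.6, Canola=20.6
Highest average = 33.6 → Soy.

Soy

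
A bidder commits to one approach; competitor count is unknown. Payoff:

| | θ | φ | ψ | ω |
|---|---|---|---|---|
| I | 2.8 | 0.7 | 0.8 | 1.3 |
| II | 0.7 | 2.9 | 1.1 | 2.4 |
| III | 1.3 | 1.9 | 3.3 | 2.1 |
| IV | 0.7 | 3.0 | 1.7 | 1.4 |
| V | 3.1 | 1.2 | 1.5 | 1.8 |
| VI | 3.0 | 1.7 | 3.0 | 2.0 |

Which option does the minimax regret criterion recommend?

VI

Column bests: θ=3.1, φ=3.0, ψ=3.3, ω=2.4.
I regrets: 0.3, 2.3, 2.5, 1.1 → max 2.5
II regrets: 2.4, 0.1, 2.2, 0.0 → max 2.4
III regrets: 1.8, 1.1, 0.0, 0.3 → max 1.8
IV regrets: 2.4, 0.0, 1.6, 1.0 → max 2.4
V regrets: 0.0, 1.8, 1.8, 0.6 → max 1.8
VI regrets: 0.1, 1.3, 0.3, 0.4 → max 1.3
Smallest max regret = 1.3 → VI.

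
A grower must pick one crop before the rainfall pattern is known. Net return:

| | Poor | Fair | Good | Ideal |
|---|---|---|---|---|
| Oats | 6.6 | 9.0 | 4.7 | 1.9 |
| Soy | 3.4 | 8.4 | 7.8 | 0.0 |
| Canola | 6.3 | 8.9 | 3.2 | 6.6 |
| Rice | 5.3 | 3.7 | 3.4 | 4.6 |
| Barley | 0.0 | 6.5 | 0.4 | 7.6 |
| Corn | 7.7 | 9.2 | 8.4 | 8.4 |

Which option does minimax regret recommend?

Column bests: Poor=7.7, Fair=9.2, Good=8.4, Ideal=8.4.
Oats regrets: 1.1, 0.2, 3.7, 6.5 → max 6.5
Soy regrets: 4.3, 0.8, 0.6, 8.4 → max 8.4
Canola regrets: 1.4, 0.3, 5.2, 1.8 → max 5.2
Rice regrets: 2.4, 5.5, 5.0, 3.8 → max 5.5
Barley regrets: 7.7, 2.7, 8.0, 0.8 → max 8.0
Corn regrets: 0.0, 0.0, 0.0, 0.0 → max 0.0
Smallest max regret = 0.0 → Corn.

Corn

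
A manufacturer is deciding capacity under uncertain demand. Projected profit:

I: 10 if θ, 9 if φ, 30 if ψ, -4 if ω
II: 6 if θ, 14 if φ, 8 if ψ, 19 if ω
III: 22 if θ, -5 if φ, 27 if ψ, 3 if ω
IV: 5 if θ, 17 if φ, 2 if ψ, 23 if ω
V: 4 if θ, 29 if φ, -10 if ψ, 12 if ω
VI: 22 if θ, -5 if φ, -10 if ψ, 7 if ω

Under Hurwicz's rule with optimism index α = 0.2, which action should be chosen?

I: 0.2·30 + 0.8·(-4) = 2.8
II: 0.2·19 + 0.8·6 = 8.6
III: 0.2·27 + 0.8·(-5) = 1.4
IV: 0.2·23 + 0.8·2 = 6.2
V: 0.2·29 + 0.8·(-10) = -2.2
VI: 0.2·22 + 0.8·(-10) = -3.6
Highest Hurwicz score = 8.6 → II.

II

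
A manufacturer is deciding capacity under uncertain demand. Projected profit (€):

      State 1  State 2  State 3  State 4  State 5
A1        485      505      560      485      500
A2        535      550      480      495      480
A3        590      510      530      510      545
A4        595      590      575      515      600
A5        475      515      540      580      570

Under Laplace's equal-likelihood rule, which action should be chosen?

Row averages: A1=507, A2=508, A3=537, A4=575, A5=536
Highest average = 575 → A4.

A4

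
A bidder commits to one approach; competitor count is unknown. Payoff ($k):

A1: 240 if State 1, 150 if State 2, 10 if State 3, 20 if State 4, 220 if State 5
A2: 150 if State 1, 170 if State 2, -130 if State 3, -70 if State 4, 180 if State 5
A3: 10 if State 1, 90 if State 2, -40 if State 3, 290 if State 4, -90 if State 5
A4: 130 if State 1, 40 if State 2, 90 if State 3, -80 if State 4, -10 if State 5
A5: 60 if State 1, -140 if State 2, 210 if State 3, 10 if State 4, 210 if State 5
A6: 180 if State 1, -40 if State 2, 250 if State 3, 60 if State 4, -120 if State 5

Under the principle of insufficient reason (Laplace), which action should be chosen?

Row averages: A1=128, A2=60, A3=52, A4=34, A5=70, A6=66
Highest average = 128 → A1.

A1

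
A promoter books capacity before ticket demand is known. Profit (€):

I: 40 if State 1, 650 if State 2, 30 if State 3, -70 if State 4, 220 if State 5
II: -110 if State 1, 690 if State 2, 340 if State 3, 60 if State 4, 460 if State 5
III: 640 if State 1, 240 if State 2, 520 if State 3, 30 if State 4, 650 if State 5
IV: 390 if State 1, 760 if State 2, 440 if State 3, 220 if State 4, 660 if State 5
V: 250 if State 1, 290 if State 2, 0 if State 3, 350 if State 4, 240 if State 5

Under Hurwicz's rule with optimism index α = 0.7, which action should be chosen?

IV

I: 0.7·650 + 0.3·(-70) = 434
II: 0.7·690 + 0.3·(-110) = 450
III: 0.7·650 + 0.3·30 = 464
IV: 0.7·760 + 0.3·220 = 598
V: 0.7·350 + 0.3·0 = 245
Highest Hurwicz score = 598 → IV.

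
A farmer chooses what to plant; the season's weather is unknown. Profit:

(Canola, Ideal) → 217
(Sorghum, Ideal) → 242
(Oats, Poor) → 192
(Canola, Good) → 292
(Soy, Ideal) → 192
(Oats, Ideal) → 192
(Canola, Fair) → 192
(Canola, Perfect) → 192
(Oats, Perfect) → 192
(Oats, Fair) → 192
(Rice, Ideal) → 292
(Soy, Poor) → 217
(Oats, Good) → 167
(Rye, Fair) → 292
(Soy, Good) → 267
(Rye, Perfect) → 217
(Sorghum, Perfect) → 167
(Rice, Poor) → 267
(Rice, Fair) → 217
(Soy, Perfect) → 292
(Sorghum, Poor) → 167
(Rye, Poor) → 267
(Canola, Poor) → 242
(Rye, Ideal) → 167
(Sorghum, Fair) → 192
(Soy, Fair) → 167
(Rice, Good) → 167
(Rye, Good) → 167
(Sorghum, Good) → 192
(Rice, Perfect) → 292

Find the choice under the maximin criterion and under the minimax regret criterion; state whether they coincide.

Row minima: Rye=167, Sorghum=167, Rice=167, Soy=167, Oats=167, Canola=192
Best worst-case = 192 → Canola.
Column bests: Poor=267, Fair=292, Good=292, Ideal=292, Perfect=292.
Rye regrets: 0, 0, 125, 125, 75 → max 125
Sorghum regrets: 100, 100, 100, 50, 125 → max 125
Rice regrets: 0, 75, 125, 0, 0 → max 125
Soy regrets: 50, 125, 25, 100, 0 → max 125
Oats regrets: 75, 100, 125, 100, 100 → max 125
Canola regrets: 25, 100, 0, 75, 100 → max 100
Smallest max regret = 100 → Canola.

maximin → Canola; minimax regret → Canola (agree)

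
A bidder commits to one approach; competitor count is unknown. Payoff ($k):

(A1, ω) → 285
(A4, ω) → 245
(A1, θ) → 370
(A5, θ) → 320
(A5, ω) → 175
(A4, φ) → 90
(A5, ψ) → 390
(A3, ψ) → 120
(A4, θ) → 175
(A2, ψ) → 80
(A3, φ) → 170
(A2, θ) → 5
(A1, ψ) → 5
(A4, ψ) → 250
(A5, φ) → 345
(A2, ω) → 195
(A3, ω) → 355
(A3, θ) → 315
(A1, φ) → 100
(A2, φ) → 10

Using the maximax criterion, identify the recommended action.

A5

Row maxima: A1=370, A2=195, A3=355, A4=250, A5=390
Best best-case = 390 → A5.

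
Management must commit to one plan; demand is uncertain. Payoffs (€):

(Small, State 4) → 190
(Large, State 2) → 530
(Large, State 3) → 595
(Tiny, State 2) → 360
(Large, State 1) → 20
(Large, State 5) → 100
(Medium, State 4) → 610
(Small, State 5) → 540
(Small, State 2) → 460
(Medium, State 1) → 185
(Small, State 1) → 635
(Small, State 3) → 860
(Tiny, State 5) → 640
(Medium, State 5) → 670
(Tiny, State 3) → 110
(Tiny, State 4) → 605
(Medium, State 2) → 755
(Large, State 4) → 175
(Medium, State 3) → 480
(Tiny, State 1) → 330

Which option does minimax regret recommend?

Column bests: State 1=635, State 2=755, State 3=860, State 4=610, State 5=670.
Tiny regrets: 305, 395, 750, 5, 30 → max 750
Small regrets: 0, 295, 0, 420, 130 → max 420
Medium regrets: 450, 0, 380, 0, 0 → max 450
Large regrets: 615, 225, 265, 435, 570 → max 615
Smallest max regret = 420 → Small.

Small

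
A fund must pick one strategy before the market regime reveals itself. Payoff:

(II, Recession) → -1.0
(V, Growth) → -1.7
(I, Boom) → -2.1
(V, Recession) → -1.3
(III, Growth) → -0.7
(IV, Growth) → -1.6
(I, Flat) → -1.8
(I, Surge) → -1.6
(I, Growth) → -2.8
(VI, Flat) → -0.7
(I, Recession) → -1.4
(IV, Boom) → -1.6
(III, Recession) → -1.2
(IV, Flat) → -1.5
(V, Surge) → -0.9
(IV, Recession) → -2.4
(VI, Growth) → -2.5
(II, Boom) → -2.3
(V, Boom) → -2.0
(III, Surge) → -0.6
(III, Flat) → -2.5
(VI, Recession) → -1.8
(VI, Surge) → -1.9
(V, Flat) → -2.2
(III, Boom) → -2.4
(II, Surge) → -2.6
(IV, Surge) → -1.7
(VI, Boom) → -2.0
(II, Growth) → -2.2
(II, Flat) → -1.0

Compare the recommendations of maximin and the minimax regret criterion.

Row minima: I=-2.8, II=-2.6, III=-2.5, IV=-2.4, V=-2.2, VI=-2.5
Best worst-case = -2.2 → V.
Column bests: Recession=-1.0, Flat=-0.7, Growth=-0.7, Boom=-1.6, Surge=-0.6.
I regrets: 0.4, 1.1, 2.1, 0.5, 1.0 → max 2.1
II regrets: 0.0, 0.3, 1.5, 0.7, 2.0 → max 2.0
III regrets: 0.2, 1.8, 0.0, 0.8, 0.0 → max 1.8
IV regrets: 1.4, 0.8, 0.9, 0.0, 1.1 → max 1.4
V regrets: 0.3, 1.5, 1.0, 0.4, 0.3 → max 1.5
VI regrets: 0.8, 0.0, 1.8, 0.4, 1.3 → max 1.8
Smallest max regret = 1.4 → IV.

maximin → V; minimax regret → IV (disagree)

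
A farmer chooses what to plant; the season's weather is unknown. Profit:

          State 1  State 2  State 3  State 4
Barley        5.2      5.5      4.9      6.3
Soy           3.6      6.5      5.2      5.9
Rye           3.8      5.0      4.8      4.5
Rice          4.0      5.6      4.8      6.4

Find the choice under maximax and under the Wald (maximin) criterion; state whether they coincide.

maximax → Soy; maximin → Barley (disagree)

Row maxima: Barley=6.3, Soy=6.5, Rye=5.0, Rice=6.4
Best best-case = 6.5 → Soy.
Row minima: Barley=4.9, Soy=3.6, Rye=3.8, Rice=4.0
Best worst-case = 4.9 → Barley.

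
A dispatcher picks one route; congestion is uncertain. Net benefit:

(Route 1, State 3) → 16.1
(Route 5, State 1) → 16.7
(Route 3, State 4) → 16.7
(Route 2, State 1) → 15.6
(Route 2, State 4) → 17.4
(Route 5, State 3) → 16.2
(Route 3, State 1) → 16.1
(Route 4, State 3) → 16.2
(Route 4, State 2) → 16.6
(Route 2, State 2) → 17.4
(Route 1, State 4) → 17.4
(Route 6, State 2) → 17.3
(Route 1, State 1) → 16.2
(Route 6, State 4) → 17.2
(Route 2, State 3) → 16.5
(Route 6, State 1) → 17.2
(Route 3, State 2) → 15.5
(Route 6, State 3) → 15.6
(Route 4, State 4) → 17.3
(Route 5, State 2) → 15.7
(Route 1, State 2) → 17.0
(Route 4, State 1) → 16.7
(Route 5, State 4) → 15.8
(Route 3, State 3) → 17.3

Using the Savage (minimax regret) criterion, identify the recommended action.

Route 4

Column bests: State 1=17.2, State 2=17.4, State 3=17.3, State 4=17.4.
Route 1 regrets: 1.0, 0.4, 1.2, 0.0 → max 1.2
Route 2 regrets: 1.6, 0.0, 0.8, 0.0 → max 1.6
Route 3 regrets: 1.1, 1.9, 0.0, 0.7 → max 1.9
Route 4 regrets: 0.5, 0.8, 1.1, 0.1 → max 1.1
Route 5 regrets: 0.5, 1.7, 1.1, 1.6 → max 1.7
Route 6 regrets: 0.0, 0.1, 1.7, 0.2 → max 1.7
Smallest max regret = 1.1 → Route 4.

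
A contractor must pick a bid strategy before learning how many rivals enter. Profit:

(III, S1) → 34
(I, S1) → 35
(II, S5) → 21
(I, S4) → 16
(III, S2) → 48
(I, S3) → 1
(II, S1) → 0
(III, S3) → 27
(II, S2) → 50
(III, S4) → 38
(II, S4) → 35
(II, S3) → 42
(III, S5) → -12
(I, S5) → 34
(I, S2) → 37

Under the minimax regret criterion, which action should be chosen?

II

Column bests: S1=35, S2=50, S3=42, S4=38, S5=34.
I regrets: 0, 13, 41, 22, 0 → max 41
II regrets: 35, 0, 0, 3, 13 → max 35
III regrets: 1, 2, 15, 0, 46 → max 46
Smallest max regret = 35 → II.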